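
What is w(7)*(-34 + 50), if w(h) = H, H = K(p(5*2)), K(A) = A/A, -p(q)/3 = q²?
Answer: 16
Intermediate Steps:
p(q) = -3*q²
K(A) = 1
H = 1
w(h) = 1
w(7)*(-34 + 50) = 1*(-34 + 50) = 1*16 = 16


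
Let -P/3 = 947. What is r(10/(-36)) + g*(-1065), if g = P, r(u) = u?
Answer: 54461965/18 ≈ 3.0257e+6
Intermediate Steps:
P = -2841 (P = -3*947 = -2841)
g = -2841
r(10/(-36)) + g*(-1065) = 10/(-36) - 2841*(-1065) = 10*(-1/36) + 3025665 = -5/18 + 3025665 = 54461965/18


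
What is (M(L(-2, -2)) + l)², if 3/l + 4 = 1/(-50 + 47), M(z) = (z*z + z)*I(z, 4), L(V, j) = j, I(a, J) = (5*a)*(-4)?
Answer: 1062961/169 ≈ 6289.7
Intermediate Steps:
I(a, J) = -20*a
M(z) = -20*z*(z + z²) (M(z) = (z*z + z)*(-20*z) = (z² + z)*(-20*z) = (z + z²)*(-20*z) = -20*z*(z + z²))
l = -9/13 (l = 3/(-4 + 1/(-50 + 47)) = 3/(-4 + 1/(-3)) = 3/(-4 - ⅓) = 3/(-13/3) = 3*(-3/13) = -9/13 ≈ -0.69231)
(M(L(-2, -2)) + l)² = (20*(-2)²*(-1 - 1*(-2)) - 9/13)² = (20*4*(-1 + 2) - 9/13)² = (20*4*1 - 9/13)² = (80 - 9/13)² = (1031/13)² = 1062961/169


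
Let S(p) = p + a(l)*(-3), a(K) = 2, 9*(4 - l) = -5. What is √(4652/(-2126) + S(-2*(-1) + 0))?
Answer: I*√6992414/1063 ≈ 2.4876*I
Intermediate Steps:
l = 41/9 (l = 4 - ⅑*(-5) = 4 + 5/9 = 41/9 ≈ 4.5556)
S(p) = -6 + p (S(p) = p + 2*(-3) = p - 6 = -6 + p)
√(4652/(-2126) + S(-2*(-1) + 0)) = √(4652/(-2126) + (-6 + (-2*(-1) + 0))) = √(4652*(-1/2126) + (-6 + (2 + 0))) = √(-2326/1063 + (-6 + 2)) = √(-2326/1063 - 4) = √(-6578/1063) = I*√6992414/1063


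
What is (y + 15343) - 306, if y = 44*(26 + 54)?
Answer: 18557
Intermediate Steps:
y = 3520 (y = 44*80 = 3520)
(y + 15343) - 306 = (3520 + 15343) - 306 = 18863 - 306 = 18557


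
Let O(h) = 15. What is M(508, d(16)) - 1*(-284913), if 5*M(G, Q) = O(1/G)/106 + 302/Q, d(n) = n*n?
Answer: 9664257923/33920 ≈ 2.8491e+5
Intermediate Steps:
d(n) = n**2
M(G, Q) = 3/106 + 302/(5*Q) (M(G, Q) = (15/106 + 302/Q)/5 = 3/106 + 302/(5*Q))
M(508, d(16)) - 1*(-284913) = (32012 + 15*16**2)/(530*(16**2)) - 1*(-284913) = (1/530)*(32012 + 15*256)/256 + 284913 = (1/530)*(1/256)*(32012 + 3840) + 284913 = (1/530)*(1/256)*35852 + 284913 = 8963/33920 + 284913 = 9664257923/33920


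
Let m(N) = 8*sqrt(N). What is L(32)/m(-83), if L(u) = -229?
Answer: 229*I*sqrt(83)/664 ≈ 3.142*I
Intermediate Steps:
L(32)/m(-83) = -229*(-I*sqrt(83)/664) = -(-229)*I*sqrt(83)/664 = 229*I*sqrt(83)/664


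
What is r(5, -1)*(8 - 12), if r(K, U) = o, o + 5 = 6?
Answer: -4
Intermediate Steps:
o = 1 (o = -5 + 6 = 1)
r(K, U) = 1
r(5, -1)*(8 - 12) = 1*(8 - 12) = 1*(-4) = -4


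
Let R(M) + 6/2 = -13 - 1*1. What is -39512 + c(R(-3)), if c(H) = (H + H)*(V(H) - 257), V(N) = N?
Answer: -30196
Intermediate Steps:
R(M) = -17 (R(M) = -3 + (-13 - 1*1) = -3 + (-13 - 1) = -3 - 14 = -17)
c(H) = 2*H*(-257 + H) (c(H) = (H + H)*(H - 257) = (2*H)*(-257 + H) = 2*H*(-257 + H))
-39512 + c(R(-3)) = -39512 + 2*(-17)*(-257 - 17) = -39512 + 2*(-17)*(-274) = -39512 + 9316 = -30196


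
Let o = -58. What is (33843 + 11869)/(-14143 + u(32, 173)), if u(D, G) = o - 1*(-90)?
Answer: -45712/14111 ≈ -3.2395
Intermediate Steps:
u(D, G) = 32 (u(D, G) = -58 - 1*(-90) = -58 + 90 = 32)
(33843 + 11869)/(-14143 + u(32, 173)) = (33843 + 11869)/(-14143 + 32) = 45712/(-14111) = 45712*(-1/14111) = -45712/14111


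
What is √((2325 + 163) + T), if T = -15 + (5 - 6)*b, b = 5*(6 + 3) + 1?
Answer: √2427 ≈ 49.265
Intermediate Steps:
b = 46 (b = 5*9 + 1 = 45 + 1 = 46)
T = -61 (T = -15 + (5 - 6)*46 = -15 - 1*46 = -15 - 46 = -61)
√((2325 + 163) + T) = √((2325 + 163) - 61) = √(2488 - 61) = √2427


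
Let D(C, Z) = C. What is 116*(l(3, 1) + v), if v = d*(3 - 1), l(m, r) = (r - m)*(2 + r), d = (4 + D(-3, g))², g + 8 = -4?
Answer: -464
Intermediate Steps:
g = -12 (g = -8 - 4 = -12)
d = 1 (d = (4 - 3)² = 1² = 1)
l(m, r) = (2 + r)*(r - m)
v = 2 (v = 1*(3 - 1) = 1*2 = 2)
116*(l(3, 1) + v) = 116*((1² - 2*3 + 2*1 - 1*3*1) + 2) = 116*((1 - 6 + 2 - 3) + 2) = 116*(-6 + 2) = 116*(-4) = -464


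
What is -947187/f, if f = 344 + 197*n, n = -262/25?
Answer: 7893225/14338 ≈ 550.51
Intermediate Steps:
n = -262/25 (n = -262*1/25 = -262/25 ≈ -10.480)
f = -43014/25 (f = 344 + 197*(-262/25) = 344 - 51614/25 = -43014/25 ≈ -1720.6)
-947187/f = -947187/(-43014/25) = -947187*(-25/43014) = 7893225/14338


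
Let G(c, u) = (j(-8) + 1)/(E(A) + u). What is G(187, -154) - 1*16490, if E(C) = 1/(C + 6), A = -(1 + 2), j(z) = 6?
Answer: -7601911/461 ≈ -16490.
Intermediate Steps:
A = -3 (A = -1*3 = -3)
E(C) = 1/(6 + C)
G(c, u) = 7/(⅓ + u) (G(c, u) = (6 + 1)/(1/(6 - 3) + u) = 7/(1/3 + u) = 7/(⅓ + u))
G(187, -154) - 1*16490 = 21/(1 + 3*(-154)) - 1*16490 = 21/(1 - 462) - 16490 = 21/(-461) - 16490 = 21*(-1/461) - 16490 = -21/461 - 16490 = -7601911/461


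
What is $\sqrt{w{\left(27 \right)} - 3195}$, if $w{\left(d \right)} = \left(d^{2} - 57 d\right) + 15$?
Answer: $i \sqrt{3990} \approx 63.166 i$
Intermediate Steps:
$w{\left(d \right)} = 15 + d^{2} - 57 d$
$\sqrt{w{\left(27 \right)} - 3195} = \sqrt{\left(15 + 27^{2} - 1539\right) - 3195} = \sqrt{\left(15 + 729 - 1539\right) - 3195} = \sqrt{-795 - 3195} = \sqrt{-3990} = i \sqrt{3990}$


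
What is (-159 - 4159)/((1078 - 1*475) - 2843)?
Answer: 2159/1120 ≈ 1.9277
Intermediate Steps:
(-159 - 4159)/((1078 - 1*475) - 2843) = -4318/((1078 - 475) - 2843) = -4318/(603 - 2843) = -4318/(-2240) = -4318*(-1/2240) = 2159/1120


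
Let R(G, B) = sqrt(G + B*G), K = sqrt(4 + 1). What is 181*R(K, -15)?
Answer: 181*I*5**(1/4)*sqrt(14) ≈ 1012.7*I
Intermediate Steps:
K = sqrt(5) ≈ 2.2361
181*R(K, -15) = 181*sqrt(sqrt(5)*(1 - 15)) = 181*sqrt(sqrt(5)*(-14)) = 181*sqrt(-14*sqrt(5)) = 181*(I*5**(1/4)*sqrt(14)) = 181*I*5**(1/4)*sqrt(14)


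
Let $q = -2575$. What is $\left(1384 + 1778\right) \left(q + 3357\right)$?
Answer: $2472684$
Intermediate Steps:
$\left(1384 + 1778\right) \left(q + 3357\right) = \left(1384 + 1778\right) \left(-2575 + 3357\right) = 3162 \cdot 782 = 2472684$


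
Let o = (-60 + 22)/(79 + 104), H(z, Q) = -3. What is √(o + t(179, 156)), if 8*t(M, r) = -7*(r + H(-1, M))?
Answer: I*√71844702/732 ≈ 11.579*I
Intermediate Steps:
t(M, r) = 21/8 - 7*r/8 (t(M, r) = (-7*(r - 3))/8 = (-7*(-3 + r))/8 = (21 - 7*r)/8 = 21/8 - 7*r/8)
o = -38/183 ≈ -0.20765
√(o + t(179, 156)) = √(-38/183 + (21/8 - 7/8*156)) = √(-38/183 + (21/8 - 273/2)) = √(-38/183 - 1071/8) = √(-196297/1464) = I*√71844702/732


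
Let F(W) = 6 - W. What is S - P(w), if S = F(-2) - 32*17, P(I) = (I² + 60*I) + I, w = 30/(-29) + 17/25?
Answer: -270435224/525625 ≈ -514.50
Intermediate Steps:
w = -257/725 (w = 30*(-1/29) + 17*(1/25) = -30/29 + 17/25 = -257/725 ≈ -0.35448)
P(I) = I² + 61*I
S = -536 (S = (6 - 1*(-2)) - 32*17 = (6 + 2) - 544 = 8 - 544 = -536)
S - P(w) = -536 - (-257)*(61 - 257/725)/725 = -536 - (-257)*43968/(725*725) = -536 - 1*(-11299776/525625) = -536 + 11299776/525625 = -270435224/525625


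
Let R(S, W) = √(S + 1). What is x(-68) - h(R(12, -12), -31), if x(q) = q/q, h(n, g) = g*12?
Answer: 373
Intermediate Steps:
R(S, W) = √(1 + S)
h(n, g) = 12*g
x(q) = 1
x(-68) - h(R(12, -12), -31) = 1 - 12*(-31) = 1 - 1*(-372) = 1 + 372 = 373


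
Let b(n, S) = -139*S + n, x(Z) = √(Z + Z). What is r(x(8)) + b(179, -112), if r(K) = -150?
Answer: 15597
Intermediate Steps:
x(Z) = √2*√Z (x(Z) = √(2*Z) = √2*√Z)
b(n, S) = n - 139*S
r(x(8)) + b(179, -112) = -150 + (179 - 139*(-112)) = -150 + (179 + 15568) = -150 + 15747 = 15597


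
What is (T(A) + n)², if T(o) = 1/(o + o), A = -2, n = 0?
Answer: 1/16 ≈ 0.062500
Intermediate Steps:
T(o) = 1/(2*o)
(T(A) + n)² = ((½)/(-2) + 0)² = ((½)*(-½) + 0)² = (-¼ + 0)² = (-¼)² = 1/16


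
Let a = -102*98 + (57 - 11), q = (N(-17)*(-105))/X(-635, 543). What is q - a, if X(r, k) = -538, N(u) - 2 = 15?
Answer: 5354885/538 ≈ 9953.3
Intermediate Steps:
N(u) = 17 (N(u) = 2 + 15 = 17)
q = 1785/538 (q = (17*(-105))/(-538) = -1785*(-1/538) = 1785/538 ≈ 3.3178)
a = -9950 (a = -9996 + 46 = -9950)
q - a = 1785/538 - 1*(-9950) = 1785/538 + 9950 = 5354885/538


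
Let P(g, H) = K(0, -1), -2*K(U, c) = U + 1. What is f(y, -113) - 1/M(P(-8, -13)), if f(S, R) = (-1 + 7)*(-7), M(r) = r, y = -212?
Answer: -40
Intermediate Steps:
K(U, c) = -½ - U/2 (K(U, c) = -(U + 1)/2 = -(1 + U)/2 = -½ - U/2)
P(g, H) = -½ (P(g, H) = -½ - ½*0 = -½ + 0 = -½)
f(S, R) = -42 (f(S, R) = 6*(-7) = -42)
f(y, -113) - 1/M(P(-8, -13)) = -42 - 1/(-½) = -42 - 1*(-2) = -42 + 2 = -40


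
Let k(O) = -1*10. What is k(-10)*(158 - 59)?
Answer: -990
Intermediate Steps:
k(O) = -10
k(-10)*(158 - 59) = -10*(158 - 59) = -10*99 = -990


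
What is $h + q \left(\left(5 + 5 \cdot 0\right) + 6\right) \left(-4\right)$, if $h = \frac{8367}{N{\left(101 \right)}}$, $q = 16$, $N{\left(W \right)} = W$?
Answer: $- \frac{62737}{101} \approx -621.16$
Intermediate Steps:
$h = \frac{8367}{101} \approx 82.842$
$h + q \left(\left(5 + 5 \cdot 0\right) + 6\right) \left(-4\right) = \frac{8367}{101} + 16 \left(\left(5 + 5 \cdot 0\right) + 6\right) \left(-4\right) = \frac{8367}{101} + 16 \left(\left(5 + 0\right) + 6\right) \left(-4\right) = \frac{8367}{101} + 16 \left(5 + 6\right) \left(-4\right) = \frac{8367}{101} + 16 \cdot 11 \left(-4\right) = \frac{8367}{101} + 16 \left(-44\right) = \frac{8367}{101} - 704 = - \frac{62737}{101}$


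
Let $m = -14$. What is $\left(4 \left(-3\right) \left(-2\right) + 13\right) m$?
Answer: $-518$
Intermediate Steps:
$\left(4 \left(-3\right) \left(-2\right) + 13\right) m = \left(4 \left(-3\right) \left(-2\right) + 13\right) \left(-14\right) = \left(\left(-12\right) \left(-2\right) + 13\right) \left(-14\right) = \left(24 + 13\right) \left(-14\right) = 37 \left(-14\right) = -518$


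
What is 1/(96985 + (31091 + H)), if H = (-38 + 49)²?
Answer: 1/128197 ≈ 7.8005e-6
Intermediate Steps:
H = 121 (H = 11² = 121)
1/(96985 + (31091 + H)) = 1/(96985 + (31091 + 121)) = 1/(96985 + 31212) = 1/128197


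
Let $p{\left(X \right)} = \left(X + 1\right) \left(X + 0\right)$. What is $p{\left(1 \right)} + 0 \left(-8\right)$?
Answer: $2$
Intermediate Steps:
$p{\left(X \right)} = X \left(1 + X\right)$ ($p{\left(X \right)} = \left(1 + X\right) X = X \left(1 + X\right)$)
$p{\left(1 \right)} + 0 \left(-8\right) = 1 \left(1 + 1\right) + 0 \left(-8\right) = 1 \cdot 2 + 0 = 2 + 0 = 2$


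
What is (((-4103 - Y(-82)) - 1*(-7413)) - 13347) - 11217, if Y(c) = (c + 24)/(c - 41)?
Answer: -2614300/123 ≈ -21254.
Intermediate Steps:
Y(c) = (24 + c)/(-41 + c)
(((-4103 - Y(-82)) - 1*(-7413)) - 13347) - 11217 = (((-4103 - (24 - 82)/(-41 - 82)) - 1*(-7413)) - 13347) - 11217 = (((-4103 - (-58)/(-123)) + 7413) - 13347) - 11217 = (((-4103 - (-1)*(-58)/123) + 7413) - 13347) - 11217 = (((-4103 - 1*58/123) + 7413) - 13347) - 11217 = (((-4103 - 58/123) + 7413) - 13347) - 11217 = ((-504727/123 + 7413) - 13347) - 11217 = (407072/123 - 13347) - 11217 = -1234609/123 - 11217 = -2614300/123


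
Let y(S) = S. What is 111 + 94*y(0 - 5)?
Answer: -359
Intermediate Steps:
111 + 94*y(0 - 5) = 111 + 94*(0 - 5) = 111 + 94*(-5) = 111 - 470 = -359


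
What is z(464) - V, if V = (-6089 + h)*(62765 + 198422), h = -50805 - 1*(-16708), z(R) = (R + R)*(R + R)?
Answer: 10496921966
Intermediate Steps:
z(R) = 4*R**2 (z(R) = (2*R)*(2*R) = 4*R**2)
h = -34097 (h = -50805 + 16708 = -34097)
V = -10496060782 (V = (-6089 - 34097)*(62765 + 198422) = -40186*261187 = -10496060782)
z(464) - V = 4*464**2 - 1*(-10496060782) = 4*215296 + 10496060782 = 861184 + 10496060782 = 10496921966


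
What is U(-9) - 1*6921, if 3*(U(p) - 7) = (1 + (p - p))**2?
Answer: -20741/3 ≈ -6913.7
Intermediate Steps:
U(p) = 22/3 (U(p) = 7 + (1 + (p - p))**2/3 = 7 + (1 + 0)**2/3 = 7 + (1/3)*1**2 = 7 + (1/3)*1 = 7 + 1/3 = 22/3)
U(-9) - 1*6921 = 22/3 - 1*6921 = 22/3 - 6921 = -20741/3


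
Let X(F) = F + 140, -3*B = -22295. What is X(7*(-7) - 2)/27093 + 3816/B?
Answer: 312144919/604038435 ≈ 0.51676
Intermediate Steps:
B = 22295/3 (B = -⅓*(-22295) = 22295/3 ≈ 7431.7)
X(F) = 140 + F
X(7*(-7) - 2)/27093 + 3816/B = (140 + (7*(-7) - 2))/27093 + 3816/(22295/3) = (140 + (-49 - 2))*(1/27093) + 3816*(3/22295) = (140 - 51)*(1/27093) + 11448/22295 = 89*(1/27093) + 11448/22295 = 89/27093 + 11448/22295 = 312144919/604038435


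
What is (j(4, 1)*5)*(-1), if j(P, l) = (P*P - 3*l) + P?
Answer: -85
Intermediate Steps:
j(P, l) = P + P² - 3*l (j(P, l) = (P² - 3*l) + P = P + P² - 3*l)
(j(4, 1)*5)*(-1) = ((4 + 4² - 3*1)*5)*(-1) = ((4 + 16 - 3)*5)*(-1) = (17*5)*(-1) = 85*(-1) = -85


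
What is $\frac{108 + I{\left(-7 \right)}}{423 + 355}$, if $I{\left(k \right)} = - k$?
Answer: $\frac{115}{778} \approx 0.14781$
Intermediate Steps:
$\frac{108 + I{\left(-7 \right)}}{423 + 355} = \frac{108 - -7}{423 + 355} = \frac{108 + 7}{778} = 115 \cdot \frac{1}{778} = \frac{115}{778}$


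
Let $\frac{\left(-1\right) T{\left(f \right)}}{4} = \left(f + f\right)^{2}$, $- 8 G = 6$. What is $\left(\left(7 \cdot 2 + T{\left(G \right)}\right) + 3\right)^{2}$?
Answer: $64$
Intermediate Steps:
$G = - \frac{3}{4}$ ($G = \left(- \frac{1}{8}\right) 6 = - \frac{3}{4} \approx -0.75$)
$T{\left(f \right)} = - 16 f^{2}$ ($T{\left(f \right)} = - 4 \left(f + f\right)^{2} = - 4 \left(2 f\right)^{2} = - 4 \cdot 4 f^{2} = - 16 f^{2}$)
$\left(\left(7 \cdot 2 + T{\left(G \right)}\right) + 3\right)^{2} = \left(\left(7 \cdot 2 - 16 \left(- \frac{3}{4}\right)^{2}\right) + 3\right)^{2} = \left(\left(14 - 9\right) + 3\right)^{2} = \left(5 + 3\right)^{2} = 8^{2} = 64$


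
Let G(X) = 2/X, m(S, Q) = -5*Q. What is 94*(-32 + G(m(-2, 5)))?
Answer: -75388/25 ≈ -3015.5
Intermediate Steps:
94*(-32 + G(m(-2, 5))) = 94*(-32 + 2/((-5*5))) = 94*(-32 + 2/(-25)) = 94*(-32 + 2*(-1/25)) = 94*(-32 - 2/25) = 94*(-802/25) = -75388/25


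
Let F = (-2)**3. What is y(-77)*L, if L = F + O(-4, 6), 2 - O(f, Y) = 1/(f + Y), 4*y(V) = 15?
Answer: -195/8 ≈ -24.375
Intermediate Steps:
y(V) = 15/4 (y(V) = (1/4)*15 = 15/4)
O(f, Y) = 2 - 1/(Y + f) (O(f, Y) = 2 - 1/(f + Y) = 2 - 1/(Y + f))
F = -8
L = -13/2 (L = -8 + (-1 + 2*6 + 2*(-4))/(6 - 4) = -8 + (-1 + 12 - 8)/2 = -8 + (1/2)*3 = -8 + 3/2 = -13/2 ≈ -6.5000)
y(-77)*L = (15/4)*(-13/2) = -195/8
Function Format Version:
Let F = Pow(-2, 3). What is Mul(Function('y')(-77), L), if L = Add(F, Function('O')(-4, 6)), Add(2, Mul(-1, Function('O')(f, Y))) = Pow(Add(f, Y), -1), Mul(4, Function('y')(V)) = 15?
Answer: Rational(-195, 8) ≈ -24.375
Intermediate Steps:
Function('y')(V) = Rational(15, 4) (Function('y')(V) = Mul(Rational(1, 4), 15) = Rational(15, 4))
Function('O')(f, Y) = Add(2, Mul(-1, Pow(Add(Y, f), -1))) (Function('O')(f, Y) = Add(2, Mul(-1, Pow(Add(f, Y), -1))) = Add(2, Mul(-1, Pow(Add(Y, f), -1))))
F = -8
L = Rational(-13, 2) (L = Add(-8, Mul(Pow(Add(6, -4), -1), Add(-1, Mul(2, 6), Mul(2, -4)))) = Add(-8, Mul(Pow(2, -1), Add(-1, 12, -8))) = Add(-8, Mul(Rational(1, 2), 3)) = Add(-8, Rational(3, 2)) = Rational(-13, 2) ≈ -6.5000)
Mul(Function('y')(-77), L) = Mul(Rational(15, 4), Rational(-13, 2)) = Rational(-195, 8)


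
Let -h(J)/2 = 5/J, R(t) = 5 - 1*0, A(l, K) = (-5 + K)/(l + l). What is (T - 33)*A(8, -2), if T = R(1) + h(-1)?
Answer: 63/8 ≈ 7.8750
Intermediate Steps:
A(l, K) = (-5 + K)/(2*l) (A(l, K) = (-5 + K)/((2*l)) = (-5 + K)*(1/(2*l)) = (-5 + K)/(2*l))
R(t) = 5 (R(t) = 5 + 0 = 5)
h(J) = -10/J
T = 15 (T = 5 - 10/(-1) = 5 - 10*(-1) = 5 + 10 = 15)
(T - 33)*A(8, -2) = (15 - 33)*((½)*(-5 - 2)/8) = -9*(-7)/8 = -18*(-7/16) = 63/8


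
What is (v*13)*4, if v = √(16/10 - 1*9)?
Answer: 52*I*√185/5 ≈ 141.46*I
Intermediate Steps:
v = I*√185/5 (v = √(16*(⅒) - 9) = √(8/5 - 9) = √(-37/5) = I*√185/5 ≈ 2.7203*I)
(v*13)*4 = ((I*√185/5)*13)*4 = (13*I*√185/5)*4 = 52*I*√185/5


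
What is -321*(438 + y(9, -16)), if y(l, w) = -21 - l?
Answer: -130968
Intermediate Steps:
-321*(438 + y(9, -16)) = -321*(438 + (-21 - 1*9)) = -321*(438 + (-21 - 9)) = -321*(438 - 30) = -321*408 = -130968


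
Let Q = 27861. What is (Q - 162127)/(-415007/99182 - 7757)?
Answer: 1210615492/69979071 ≈ 17.300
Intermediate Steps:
(Q - 162127)/(-415007/99182 - 7757) = (27861 - 162127)/(-415007/99182 - 7757) = -134266/(-415007*1/99182 - 7757) = -134266/(-415007/99182 - 7757) = -134266/(-769769781/99182) = -134266*(-99182/769769781) = 1210615492/69979071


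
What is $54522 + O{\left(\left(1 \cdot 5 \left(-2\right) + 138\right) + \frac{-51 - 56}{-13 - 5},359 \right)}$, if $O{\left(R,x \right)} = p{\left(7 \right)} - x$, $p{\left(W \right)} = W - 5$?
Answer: $54165$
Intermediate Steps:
$p{\left(W \right)} = -5 + W$
$O{\left(R,x \right)} = 2 - x$ ($O{\left(R,x \right)} = \left(-5 + 7\right) - x = 2 - x$)
$54522 + O{\left(\left(1 \cdot 5 \left(-2\right) + 138\right) + \frac{-51 - 56}{-13 - 5},359 \right)} = 54522 + \left(2 - 359\right) = 54522 - 357 = 54165$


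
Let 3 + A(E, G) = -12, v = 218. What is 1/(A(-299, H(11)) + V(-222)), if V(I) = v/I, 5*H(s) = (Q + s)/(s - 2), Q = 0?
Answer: -111/1774 ≈ -0.062570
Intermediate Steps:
H(s) = s/(5*(-2 + s)) (H(s) = ((0 + s)/(s - 2))/5 = (s/(-2 + s))/5 = s/(5*(-2 + s)))
A(E, G) = -15 (A(E, G) = -3 - 12 = -15)
V(I) = 218/I
1/(A(-299, H(11)) + V(-222)) = 1/(-15 + 218/(-222)) = 1/(-15 + 218*(-1/222)) = 1/(-15 - 109/111) = 1/(-1774/111) = -111/1774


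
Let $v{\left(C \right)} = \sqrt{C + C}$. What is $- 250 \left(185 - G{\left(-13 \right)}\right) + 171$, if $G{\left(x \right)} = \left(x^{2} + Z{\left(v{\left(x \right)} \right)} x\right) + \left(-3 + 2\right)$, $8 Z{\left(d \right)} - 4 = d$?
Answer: $-5704 - \frac{1625 i \sqrt{26}}{4} \approx -5704.0 - 2071.5 i$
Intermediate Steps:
$v{\left(C \right)} = \sqrt{2} \sqrt{C}$ ($v{\left(C \right)} = \sqrt{2 C} = \sqrt{2} \sqrt{C}$)
$Z{\left(d \right)} = \frac{1}{2} + \frac{d}{8}$
$G{\left(x \right)} = -1 + x^{2} + x \left(\frac{1}{2} + \frac{\sqrt{2} \sqrt{x}}{8}\right)$ ($G{\left(x \right)} = \left(x^{2} + \left(\frac{1}{2} + \frac{\sqrt{2} \sqrt{x}}{8}\right) x\right) + \left(-3 + 2\right) = \left(x^{2} + \left(\frac{1}{2} + \frac{\sqrt{2} \sqrt{x}}{8}\right) x\right) - 1 = \left(x^{2} + x \left(\frac{1}{2} + \frac{\sqrt{2} \sqrt{x}}{8}\right)\right) - 1 = -1 + x^{2} + x \left(\frac{1}{2} + \frac{\sqrt{2} \sqrt{x}}{8}\right)$)
$- 250 \left(185 - G{\left(-13 \right)}\right) + 171 = - 250 \left(185 - \left(-1 + \left(-13\right)^{2} + \frac{1}{2} \left(-13\right) + \frac{\sqrt{2} \left(-13\right)^{\frac{3}{2}}}{8}\right)\right) + 171 = - 250 \left(185 - \left(-1 + 169 - \frac{13}{2} + \frac{\sqrt{2} \left(- 13 i \sqrt{13}\right)}{8}\right)\right) + 171 = - 250 \left(185 - \left(-1 + 169 - \frac{13}{2} - \frac{13 i \sqrt{26}}{8}\right)\right) + 171 = - 250 \left(185 - \left(\frac{323}{2} - \frac{13 i \sqrt{26}}{8}\right)\right) + 171 = - 250 \left(\frac{47}{2} + \frac{13 i \sqrt{26}}{8}\right) + 171 = \left(-5875 - \frac{1625 i \sqrt{26}}{4}\right) + 171 = -5704 - \frac{1625 i \sqrt{26}}{4}$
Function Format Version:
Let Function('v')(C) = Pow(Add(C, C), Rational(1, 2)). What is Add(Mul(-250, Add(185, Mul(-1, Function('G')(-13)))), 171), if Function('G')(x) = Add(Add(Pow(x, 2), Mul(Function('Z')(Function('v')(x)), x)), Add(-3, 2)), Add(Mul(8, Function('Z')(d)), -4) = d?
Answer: Add(-5704, Mul(Rational(-1625, 4), I, Pow(26, Rational(1, 2)))) ≈ Add(-5704.0, Mul(-2071.5, I))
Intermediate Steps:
Function('v')(C) = Mul(Pow(2, Rational(1, 2)), Pow(C, Rational(1, 2))) (Function('v')(C) = Pow(Mul(2, C), Rational(1, 2)) = Mul(Pow(2, Rational(1, 2)), Pow(C, Rational(1, 2))))
Function('Z')(d) = Add(Rational(1, 2), Mul(Rational(1, 8), d))
Function('G')(x) = Add(-1, Pow(x, 2), Mul(x, Add(Rational(1, 2), Mul(Rational(1, 8), Pow(2, Rational(1, 2)), Pow(x, Rational(1, 2)))))) (Function('G')(x) = Add(Add(Pow(x, 2), Mul(Add(Rational(1, 2), Mul(Rational(1, 8), Mul(Pow(2, Rational(1, 2)), Pow(x, Rational(1, 2))))), x)), Add(-3, 2)) = Add(Add(Pow(x, 2), Mul(Add(Rational(1, 2), Mul(Rational(1, 8), Pow(2, Rational(1, 2)), Pow(x, Rational(1, 2)))), x)), -1) = Add(Add(Pow(x, 2), Mul(x, Add(Rational(1, 2), Mul(Rational(1, 8), Pow(2, Rational(1, 2)), Pow(x, Rational(1, 2)))))), -1) = Add(-1, Pow(x, 2), Mul(x, Add(Rational(1, 2), Mul(Rational(1, 8), Pow(2, Rational(1, 2)), Pow(x, Rational(1, 2)))))))
Add(Mul(-250, Add(185, Mul(-1, Function('G')(-13)))), 171) = Add(Mul(-250, Add(185, Mul(-1, Add(-1, Pow(-13, 2), Mul(Rational(1, 2), -13), Mul(Rational(1, 8), Pow(2, Rational(1, 2)), Pow(-13, Rational(3, 2))))))), 171) = Add(Mul(-250, Add(185, Mul(-1, Add(-1, 169, Rational(-13, 2), Mul(Rational(1, 8), Pow(2, Rational(1, 2)), Mul(-13, I, Pow(13, Rational(1, 2)))))))), 171) = Add(Mul(-250, Add(185, Mul(-1, Add(-1, 169, Rational(-13, 2), Mul(Rational(-13, 8), I, Pow(26, Rational(1, 2))))))), 171) = Add(Mul(-250, Add(185, Mul(-1, Add(Rational(323, 2), Mul(Rational(-13, 8), I, Pow(26, Rational(1, 2))))))), 171) = Add(Mul(-250, Add(185, Add(Rational(-323, 2), Mul(Rational(13, 8), I, Pow(26, Rational(1, 2)))))), 171) = Add(Mul(-250, Add(Rational(47, 2), Mul(Rational(13, 8), I, Pow(26, Rational(1, 2))))), 171) = Add(Add(-5875, Mul(Rational(-1625, 4), I, Pow(26, Rational(1, 2)))), 171) = Add(-5704, Mul(Rational(-1625, 4), I, Pow(26, Rational(1, 2))))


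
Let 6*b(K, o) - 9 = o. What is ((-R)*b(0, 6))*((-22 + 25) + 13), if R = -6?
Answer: 240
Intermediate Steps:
b(K, o) = 3/2 + o/6
((-R)*b(0, 6))*((-22 + 25) + 13) = ((-1*(-6))*(3/2 + (1/6)*6))*((-22 + 25) + 13) = (6*(3/2 + 1))*(3 + 13) = (6*(5/2))*16 = 15*16 = 240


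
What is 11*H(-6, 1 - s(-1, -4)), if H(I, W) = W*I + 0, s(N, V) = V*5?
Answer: -1386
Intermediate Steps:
s(N, V) = 5*V
H(I, W) = I*W (H(I, W) = I*W + 0 = I*W)
11*H(-6, 1 - s(-1, -4)) = 11*(-6*(1 - 5*(-4))) = 11*(-6*(1 - 1*(-20))) = 11*(-6*(1 + 20)) = 11*(-6*21) = 11*(-126) = -1386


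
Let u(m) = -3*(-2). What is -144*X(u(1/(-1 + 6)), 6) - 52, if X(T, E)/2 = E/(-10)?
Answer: 604/5 ≈ 120.80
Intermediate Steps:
u(m) = 6
X(T, E) = -E/5 (X(T, E) = 2*(E/(-10)) = 2*(E*(-1/10)) = 2*(-E/10) = -E/5)
-144*X(u(1/(-1 + 6)), 6) - 52 = -(-144)*6/5 - 52 = -144*(-6/5) - 52 = 864/5 - 52 = 604/5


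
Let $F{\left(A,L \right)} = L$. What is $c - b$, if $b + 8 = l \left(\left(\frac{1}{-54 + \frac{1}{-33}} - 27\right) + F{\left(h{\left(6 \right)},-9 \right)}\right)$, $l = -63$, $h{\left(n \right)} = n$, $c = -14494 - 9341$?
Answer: $- \frac{46529464}{1783} \approx -26096.0$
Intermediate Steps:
$c = -23835$
$b = \frac{4031659}{1783}$ ($b = -8 - 63 \left(\left(\frac{1}{-54 + \frac{1}{-33}} - 27\right) - 9\right) = -8 - 63 \left(\left(\frac{1}{-54 - \frac{1}{33}} - 27\right) - 9\right) = -8 - 63 \left(\left(\frac{1}{- \frac{1783}{33}} - 27\right) - 9\right) = -8 - 63 \left(\left(- \frac{33}{1783} - 27\right) - 9\right) = -8 - 63 \left(- \frac{48174}{1783} - 9\right) = -8 - - \frac{4045923}{1783} = -8 + \frac{4045923}{1783} = \frac{4031659}{1783} \approx 2261.2$)
$c - b = -23835 - \frac{4031659}{1783} = - \frac{46529464}{1783}$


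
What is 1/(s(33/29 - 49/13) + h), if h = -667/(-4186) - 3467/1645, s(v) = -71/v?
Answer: 21213920/531082103 ≈ 0.039945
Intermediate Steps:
h = -83327/42770 (h = -667*(-1/4186) - 3467*1/1645 = 29/182 - 3467/1645 = -83327/42770 ≈ -1.9483)
1/(s(33/29 - 49/13) + h) = 1/(-71/(33/29 - 49/13) - 83327/42770) = 1/(-71/(-992/377) - 83327/42770) = 1/(-71*(-377/992) - 83327/42770) = 1/(26767/992 - 83327/42770) = 1/(531082103/21213920) = 21213920/531082103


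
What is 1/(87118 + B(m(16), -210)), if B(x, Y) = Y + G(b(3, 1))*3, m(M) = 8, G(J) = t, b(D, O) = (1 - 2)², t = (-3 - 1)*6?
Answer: 1/86836 ≈ 1.1516e-5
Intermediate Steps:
t = -24 (t = -4*6 = -24)
b(D, O) = 1 (b(D, O) = (-1)² = 1)
G(J) = -24
B(x, Y) = -72 + Y (B(x, Y) = Y - 24*3 = Y - 72 = -72 + Y)
1/(87118 + B(m(16), -210)) = 1/(87118 + (-72 - 210)) = 1/(87118 - 282) = 1/86836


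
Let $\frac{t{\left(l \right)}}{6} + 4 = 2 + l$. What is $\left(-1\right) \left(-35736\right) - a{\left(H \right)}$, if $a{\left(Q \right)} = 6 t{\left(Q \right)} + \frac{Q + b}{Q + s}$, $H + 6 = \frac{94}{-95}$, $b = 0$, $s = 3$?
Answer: $\frac{1298263576}{36005} \approx 36058.0$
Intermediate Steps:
$H = - \frac{664}{95}$ ($H = -6 + \frac{94}{-95} = -6 + 94 \left(- \frac{1}{95}\right) = -6 - \frac{94}{95} = - \frac{664}{95} \approx -6.9895$)
$t{\left(l \right)} = -12 + 6 l$ ($t{\left(l \right)} = -24 + 6 \left(2 + l\right) = -24 + \left(12 + 6 l\right) = -12 + 6 l$)
$a{\left(Q \right)} = -72 + 36 Q + \frac{Q}{3 + Q}$ ($a{\left(Q \right)} = 6 \left(-12 + 6 Q\right) + \frac{Q + 0}{Q + 3} = \left(-72 + 36 Q\right) + \frac{Q}{3 + Q} = -72 + 36 Q + \frac{Q}{3 + Q}$)
$\left(-1\right) \left(-35736\right) - a{\left(H \right)} = \left(-1\right) \left(-35736\right) - \frac{-216 + 36 \left(- \frac{664}{95}\right)^{2} + 37 \left(- \frac{664}{95}\right)}{3 - \frac{664}{95}} = 35736 - \frac{-216 + 36 \cdot \frac{440896}{9025} - \frac{24568}{95}}{- \frac{379}{95}} = 35736 - - \frac{95 \left(-216 + \frac{15872256}{9025} - \frac{24568}{95}\right)}{379} = 35736 - \left(- \frac{95}{379}\right) \frac{11588896}{9025} = 35736 - - \frac{11588896}{36005} = 35736 + \frac{11588896}{36005} = \frac{1298263576}{36005}$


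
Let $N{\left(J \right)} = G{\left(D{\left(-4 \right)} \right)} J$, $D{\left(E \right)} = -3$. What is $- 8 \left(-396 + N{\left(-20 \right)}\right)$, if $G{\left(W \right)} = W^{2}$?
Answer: $4608$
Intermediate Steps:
$N{\left(J \right)} = 9 J$ ($N{\left(J \right)} = \left(-3\right)^{2} J = 9 J$)
$- 8 \left(-396 + N{\left(-20 \right)}\right) = - 8 \left(-396 + 9 \left(-20\right)\right) = - 8 \left(-396 - 180\right) = \left(-8\right) \left(-576\right) = 4608$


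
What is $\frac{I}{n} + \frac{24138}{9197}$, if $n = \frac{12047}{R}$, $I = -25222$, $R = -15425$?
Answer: $\frac{3578377662436}{110796259} \approx 32297.0$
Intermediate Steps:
$n = - \frac{12047}{15425}$ ($n = \frac{12047}{-15425} = 12047 \left(- \frac{1}{15425}\right) = - \frac{12047}{15425} \approx -0.781$)
$\frac{I}{n} + \frac{24138}{9197} = - \frac{25222}{- \frac{12047}{15425}} + \frac{24138}{9197} = \left(-25222\right) \left(- \frac{15425}{12047}\right) + 24138 \cdot \frac{1}{9197} = \frac{389049350}{12047} + \frac{24138}{9197} = \frac{3578377662436}{110796259}$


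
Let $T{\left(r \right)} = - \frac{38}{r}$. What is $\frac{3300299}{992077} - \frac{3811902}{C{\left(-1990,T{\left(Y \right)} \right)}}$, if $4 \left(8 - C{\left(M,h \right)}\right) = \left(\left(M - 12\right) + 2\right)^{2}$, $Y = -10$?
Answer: $\frac{3540986449031}{496034531692} \approx 7.1386$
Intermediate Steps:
$C{\left(M,h \right)} = 8 - \frac{\left(-10 + M\right)^{2}}{4}$ ($C{\left(M,h \right)} = 8 - \frac{\left(\left(M - 12\right) + 2\right)^{2}}{4} = 8 - \frac{\left(\left(-12 + M\right) + 2\right)^{2}}{4} = 8 - \frac{\left(-10 + M\right)^{2}}{4}$)
$\frac{3300299}{992077} - \frac{3811902}{C{\left(-1990,T{\left(Y \right)} \right)}} = \frac{3300299}{992077} - \frac{3811902}{8 - \frac{\left(-10 - 1990\right)^{2}}{4}} = 3300299 \cdot \frac{1}{992077} - \frac{3811902}{8 - \frac{\left(-2000\right)^{2}}{4}} = \frac{3300299}{992077} - \frac{3811902}{8 - 1000000} = \frac{3300299}{992077} - \frac{3811902}{-999992} = \frac{3300299}{992077} - - \frac{1905951}{499996} = \frac{3300299}{992077} + \frac{1905951}{499996} = \frac{3540986449031}{496034531692}$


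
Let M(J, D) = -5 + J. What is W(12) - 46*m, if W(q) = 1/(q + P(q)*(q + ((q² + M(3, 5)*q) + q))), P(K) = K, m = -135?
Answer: 10805401/1740 ≈ 6210.0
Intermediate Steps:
W(q) = 1/(q + q³) (W(q) = 1/(q + q*(q + ((q² + (-5 + 3)*q) + q))) = 1/(q + q*(q + ((q² - 2*q) + q))) = 1/(q + q*(q + (q² - q))) = 1/(q + q*q²) = 1/(q + q³))
W(12) - 46*m = 1/(12 + 12³) - 46*(-135) = 1/(12 + 1728) + 6210 = 1/1740 + 6210 = 10805401/1740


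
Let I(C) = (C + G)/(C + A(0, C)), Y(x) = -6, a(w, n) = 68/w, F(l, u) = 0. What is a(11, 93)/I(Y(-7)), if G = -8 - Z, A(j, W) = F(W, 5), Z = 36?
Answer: 204/275 ≈ 0.74182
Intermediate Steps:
A(j, W) = 0
G = -44 (G = -8 - 1*36 = -8 - 36 = -44)
I(C) = (-44 + C)/C (I(C) = (C - 44)/(C + 0) = (-44 + C)/C)
a(11, 93)/I(Y(-7)) = (68/11)/(((-44 - 6)/(-6))) = (68*(1/11))/((-1/6*(-50))) = 68/(11*(25/3)) = (68/11)*(3/25) = 204/275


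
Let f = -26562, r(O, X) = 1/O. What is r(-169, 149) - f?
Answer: 4488977/169 ≈ 26562.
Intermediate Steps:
r(-169, 149) - f = 1/(-169) - 1*(-26562) = -1/169 + 26562 = 4488977/169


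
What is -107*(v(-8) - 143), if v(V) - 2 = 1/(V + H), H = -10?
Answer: 271673/18 ≈ 15093.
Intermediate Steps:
v(V) = 2 + 1/(-10 + V) (v(V) = 2 + 1/(V - 10) = 2 + 1/(-10 + V))
-107*(v(-8) - 143) = -107*((-19 + 2*(-8))/(-10 - 8) - 143) = -107*((-19 - 16)/(-18) - 143) = -107*(-1/18*(-35) - 143) = -107*(35/18 - 143) = -107*(-2539/18) = 271673/18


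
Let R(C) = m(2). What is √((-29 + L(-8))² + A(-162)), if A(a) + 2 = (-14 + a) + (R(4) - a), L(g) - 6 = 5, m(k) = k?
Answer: √310 ≈ 17.607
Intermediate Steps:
R(C) = 2
L(g) = 11 (L(g) = 6 + 5 = 11)
A(a) = -14 (A(a) = -2 + ((-14 + a) + (2 - a)) = -2 - 12 = -14)
√((-29 + L(-8))² + A(-162)) = √((-29 + 11)² - 14) = √((-18)² - 14) = √(324 - 14) = √310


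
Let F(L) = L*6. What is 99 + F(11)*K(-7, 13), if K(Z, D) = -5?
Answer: -231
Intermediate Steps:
F(L) = 6*L
99 + F(11)*K(-7, 13) = 99 + (6*11)*(-5) = 99 + 66*(-5) = 99 - 330 = -231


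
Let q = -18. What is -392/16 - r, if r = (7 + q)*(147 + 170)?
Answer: 6925/2 ≈ 3462.5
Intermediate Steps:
r = -3487 (r = (7 - 18)*(147 + 170) = -11*317 = -3487)
-392/16 - r = -392/16 - 1*(-3487) = -392*1/16 + 3487 = -49/2 + 3487 = 6925/2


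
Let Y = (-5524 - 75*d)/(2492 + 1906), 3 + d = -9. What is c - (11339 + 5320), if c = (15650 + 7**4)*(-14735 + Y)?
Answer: -194990550856/733 ≈ -2.6602e+8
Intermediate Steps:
d = -12 (d = -3 - 9 = -12)
Y = -2312/2199 (Y = (-5524 - 75*(-12))/(2492 + 1906) = (-5524 + 900)/4398 = -4624*1/4398 = -2312/2199 ≈ -1.0514)
c = -194978339809/733 (c = (15650 + 7**4)*(-14735 - 2312/2199) = (15650 + 2401)*(-32404577/2199) = 18051*(-32404577/2199) = -194978339809/733 ≈ -2.6600e+8)
c - (11339 + 5320) = -194978339809/733 - (11339 + 5320) = -194978339809/733 - 1*16659 = -194978339809/733 - 16659 = -194990550856/733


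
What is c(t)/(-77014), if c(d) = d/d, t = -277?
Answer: -1/77014 ≈ -1.2985e-5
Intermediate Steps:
c(d) = 1
c(t)/(-77014) = 1/(-77014) = 1*(-1/77014) = -1/77014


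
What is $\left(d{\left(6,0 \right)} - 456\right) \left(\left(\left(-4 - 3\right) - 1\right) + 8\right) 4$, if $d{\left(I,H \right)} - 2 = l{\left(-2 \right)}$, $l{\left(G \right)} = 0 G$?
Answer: $0$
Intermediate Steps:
$l{\left(G \right)} = 0$
$d{\left(I,H \right)} = 2$ ($d{\left(I,H \right)} = 2 + 0 = 2$)
$\left(d{\left(6,0 \right)} - 456\right) \left(\left(\left(-4 - 3\right) - 1\right) + 8\right) 4 = \left(2 - 456\right) \left(\left(\left(-4 - 3\right) - 1\right) + 8\right) 4 = - 454 \left(\left(-7 - 1\right) + 8\right) 4 = - 454 \left(-8 + 8\right) 4 = - 454 \cdot 0 \cdot 4 = \left(-454\right) 0 = 0$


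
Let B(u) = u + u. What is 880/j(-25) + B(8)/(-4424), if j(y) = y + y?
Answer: -48674/2765 ≈ -17.604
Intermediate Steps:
B(u) = 2*u
j(y) = 2*y
880/j(-25) + B(8)/(-4424) = 880/((2*(-25))) + (2*8)/(-4424) = 880/(-50) + 16*(-1/4424) = 880*(-1/50) - 2/553 = -88/5 - 2/553 = -48674/2765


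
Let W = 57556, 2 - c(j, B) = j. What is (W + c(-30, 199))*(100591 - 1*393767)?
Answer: -16883419488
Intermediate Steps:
c(j, B) = 2 - j
(W + c(-30, 199))*(100591 - 1*393767) = (57556 + (2 - 1*(-30)))*(100591 - 1*393767) = (57556 + (2 + 30))*(100591 - 393767) = (57556 + 32)*(-293176) = 57588*(-293176) = -16883419488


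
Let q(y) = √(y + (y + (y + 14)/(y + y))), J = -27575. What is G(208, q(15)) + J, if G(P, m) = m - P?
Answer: -27783 + √27870/30 ≈ -27777.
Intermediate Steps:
q(y) = √(2*y + (14 + y)/(2*y)) (q(y) = √(y + (y + (14 + y)/((2*y)))) = √(y + (y + (14 + y)*(1/(2*y)))) = √(y + (y + (14 + y)/(2*y))) = √(2*y + (14 + y)/(2*y)))
G(208, q(15)) + J = (√(2 + 8*15 + 28/15)/2 - 1*208) - 27575 = (√(2 + 120 + 28*(1/15))/2 - 208) - 27575 = (√(2 + 120 + 28/15)/2 - 208) - 27575 = (√(1858/15)/2 - 208) - 27575 = ((√27870/15)/2 - 208) - 27575 = (√27870/30 - 208) - 27575 = (-208 + √27870/30) - 27575 = -27783 + √27870/30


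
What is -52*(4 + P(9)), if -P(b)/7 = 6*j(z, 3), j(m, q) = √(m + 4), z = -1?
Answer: -208 + 2184*√3 ≈ 3574.8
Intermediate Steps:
j(m, q) = √(4 + m)
P(b) = -42*√3 (P(b) = -42*√(4 - 1) = -42*√3)
-52*(4 + P(9)) = -52*(4 - 42*√3) = -208 + 2184*√3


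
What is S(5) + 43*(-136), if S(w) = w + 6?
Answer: -5837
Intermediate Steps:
S(w) = 6 + w
S(5) + 43*(-136) = (6 + 5) + 43*(-136) = 11 - 5848 = -5837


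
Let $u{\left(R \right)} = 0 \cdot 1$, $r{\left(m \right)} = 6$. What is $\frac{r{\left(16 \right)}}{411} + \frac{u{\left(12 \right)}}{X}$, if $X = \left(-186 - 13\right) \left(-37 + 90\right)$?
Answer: $\frac{2}{137} \approx 0.014599$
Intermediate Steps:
$X = -10547$ ($X = \left(-199\right) 53 = -10547$)
$u{\left(R \right)} = 0$
$\frac{r{\left(16 \right)}}{411} + \frac{u{\left(12 \right)}}{X} = \frac{6}{411} + \frac{0}{-10547} = 6 \cdot \frac{1}{411} + 0 \left(- \frac{1}{10547}\right) = \frac{2}{137} + 0 = \frac{2}{137}$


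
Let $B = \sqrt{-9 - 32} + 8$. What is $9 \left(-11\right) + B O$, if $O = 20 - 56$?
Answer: $-387 - 36 i \sqrt{41} \approx -387.0 - 230.51 i$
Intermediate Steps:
$O = -36$
$B = 8 + i \sqrt{41}$ ($B = \sqrt{-41} + 8 = i \sqrt{41} + 8 = 8 + i \sqrt{41} \approx 8.0 + 6.4031 i$)
$9 \left(-11\right) + B O = 9 \left(-11\right) + \left(8 + i \sqrt{41}\right) \left(-36\right) = -99 - \left(288 + 36 i \sqrt{41}\right) = -387 - 36 i \sqrt{41}$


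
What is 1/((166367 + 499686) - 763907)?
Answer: -1/97854 ≈ -1.0219e-5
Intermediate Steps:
1/((166367 + 499686) - 763907) = 1/(666053 - 763907) = 1/(-97854) = -1/97854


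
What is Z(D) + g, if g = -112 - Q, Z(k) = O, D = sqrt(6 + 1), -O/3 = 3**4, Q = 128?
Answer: -483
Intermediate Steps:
O = -243 (O = -3*3**4 = -3*81 = -243)
D = sqrt(7) ≈ 2.6458
Z(k) = -243
g = -240 (g = -112 - 1*128 = -112 - 128 = -240)
Z(D) + g = -243 - 240 = -483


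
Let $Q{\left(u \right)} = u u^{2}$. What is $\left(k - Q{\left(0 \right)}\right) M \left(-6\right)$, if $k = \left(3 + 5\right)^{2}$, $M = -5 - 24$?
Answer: $11136$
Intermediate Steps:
$M = -29$ ($M = -5 - 24 = -29$)
$k = 64$ ($k = 8^{2} = 64$)
$Q{\left(u \right)} = u^{3}$
$\left(k - Q{\left(0 \right)}\right) M \left(-6\right) = \left(64 - 0^{3}\right) \left(-29\right) \left(-6\right) = \left(64 - 0\right) \left(-29\right) \left(-6\right) = \left(64 + 0\right) \left(-29\right) \left(-6\right) = 64 \left(-29\right) \left(-6\right) = \left(-1856\right) \left(-6\right) = 11136$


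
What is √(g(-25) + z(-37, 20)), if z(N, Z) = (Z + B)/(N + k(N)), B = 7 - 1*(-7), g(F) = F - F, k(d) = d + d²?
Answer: √44030/1295 ≈ 0.16203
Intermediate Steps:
g(F) = 0
B = 14 (B = 7 + 7 = 14)
z(N, Z) = (14 + Z)/(N + N*(1 + N)) (z(N, Z) = (Z + 14)/(N + N*(1 + N)) = (14 + Z)/(N + N*(1 + N)))
√(g(-25) + z(-37, 20)) = √(0 + (14 + 20)/((-37)*(2 - 37))) = √(0 - 1/37*34/(-35)) = √(0 - 1/37*(-1/35)*34) = √(0 + 34/1295) = √(34/1295) = √44030/1295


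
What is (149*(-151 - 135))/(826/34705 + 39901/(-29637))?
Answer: 43830718550190/1360284043 ≈ 32222.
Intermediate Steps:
(149*(-151 - 135))/(826/34705 + 39901/(-29637)) = (149*(-286))/(826*(1/34705) + 39901*(-1/29637)) = -42614/(826/34705 - 39901/29637) = -42614/(-1360284043/1028552085) = -42614*(-1028552085/1360284043) = 43830718550190/1360284043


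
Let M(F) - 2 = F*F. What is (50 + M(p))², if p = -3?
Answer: 3721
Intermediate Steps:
M(F) = 2 + F² (M(F) = 2 + F*F = 2 + F²)
(50 + M(p))² = (50 + (2 + (-3)²))² = (50 + (2 + 9))² = (50 + 11)² = 61² = 3721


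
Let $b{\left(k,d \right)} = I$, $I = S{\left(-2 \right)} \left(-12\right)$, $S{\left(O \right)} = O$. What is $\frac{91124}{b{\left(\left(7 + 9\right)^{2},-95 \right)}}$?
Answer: $\frac{22781}{6} \approx 3796.8$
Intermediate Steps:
$I = 24$ ($I = \left(-2\right) \left(-12\right) = 24$)
$b{\left(k,d \right)} = 24$
$\frac{91124}{b{\left(\left(7 + 9\right)^{2},-95 \right)}} = \frac{91124}{24} = 91124 \cdot \frac{1}{24} = \frac{22781}{6}$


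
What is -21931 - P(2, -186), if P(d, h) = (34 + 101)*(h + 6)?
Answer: 2369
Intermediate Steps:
P(d, h) = 810 + 135*h (P(d, h) = 135*(6 + h) = 810 + 135*h)
-21931 - P(2, -186) = -21931 - (810 + 135*(-186)) = -21931 - (810 - 25110) = -21931 - 1*(-24300) = -21931 + 24300 = 2369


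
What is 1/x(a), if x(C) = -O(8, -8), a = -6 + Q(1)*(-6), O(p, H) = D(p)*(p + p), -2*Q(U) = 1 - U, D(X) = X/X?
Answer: -1/16 ≈ -0.062500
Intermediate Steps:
D(X) = 1
Q(U) = -½ + U/2 (Q(U) = -(1 - U)/2 = -½ + U/2)
O(p, H) = 2*p (O(p, H) = 1*(p + p) = 1*(2*p) = 2*p)
a = -6 (a = -6 + (-½ + (½)*1)*(-6) = -6 + (-½ + ½)*(-6) = -6 + 0*(-6) = -6 + 0 = -6)
x(C) = -16 (x(C) = -2*8 = -1*16 = -16)
1/x(a) = 1/(-16) = -1/16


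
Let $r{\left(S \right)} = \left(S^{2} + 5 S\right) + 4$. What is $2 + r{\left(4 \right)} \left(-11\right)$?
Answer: $-438$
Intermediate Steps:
$r{\left(S \right)} = 4 + S^{2} + 5 S$
$2 + r{\left(4 \right)} \left(-11\right) = 2 + \left(4 + 4^{2} + 5 \cdot 4\right) \left(-11\right) = 2 + \left(4 + 16 + 20\right) \left(-11\right) = 2 + 40 \left(-11\right) = 2 - 440 = -438$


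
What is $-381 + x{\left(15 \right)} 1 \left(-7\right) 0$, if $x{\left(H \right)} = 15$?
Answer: $-381$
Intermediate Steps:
$-381 + x{\left(15 \right)} 1 \left(-7\right) 0 = -381 + 15 \cdot 1 \left(-7\right) 0 = -381 + 15 \left(\left(-7\right) 0\right) = -381 + 15 \cdot 0 = -381 + 0 = -381$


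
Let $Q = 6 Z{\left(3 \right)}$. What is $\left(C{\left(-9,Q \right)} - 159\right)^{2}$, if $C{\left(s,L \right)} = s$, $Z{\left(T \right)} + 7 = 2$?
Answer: $28224$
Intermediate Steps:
$Z{\left(T \right)} = -5$ ($Z{\left(T \right)} = -7 + 2 = -5$)
$Q = -30$ ($Q = 6 \left(-5\right) = -30$)
$\left(C{\left(-9,Q \right)} - 159\right)^{2} = \left(-9 - 159\right)^{2} = \left(-168\right)^{2} = 28224$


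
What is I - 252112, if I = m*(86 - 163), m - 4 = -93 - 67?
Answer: -240100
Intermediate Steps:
m = -156 (m = 4 + (-93 - 67) = 4 - 160 = -156)
I = 12012 (I = -156*(86 - 163) = -156*(-77) = 12012)
I - 252112 = 12012 - 252112 = -240100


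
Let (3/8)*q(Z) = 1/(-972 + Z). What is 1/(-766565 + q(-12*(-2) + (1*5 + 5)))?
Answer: -1407/1078556959 ≈ -1.3045e-6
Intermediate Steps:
q(Z) = 8/(3*(-972 + Z))
1/(-766565 + q(-12*(-2) + (1*5 + 5))) = 1/(-766565 + 8/(3*(-972 + (-12*(-2) + (1*5 + 5))))) = 1/(-766565 + 8/(3*(-972 + (24 + (5 + 5))))) = 1/(-766565 + 8/(3*(-972 + (24 + 10)))) = 1/(-766565 + 8/(3*(-972 + 34))) = 1/(-766565 + (8/3)/(-938)) = 1/(-766565 + (8/3)*(-1/938)) = 1/(-766565 - 4/1407) = 1/(-1078556959/1407) = -1407/1078556959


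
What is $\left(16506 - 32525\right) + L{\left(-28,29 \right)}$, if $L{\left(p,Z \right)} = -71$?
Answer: $-16090$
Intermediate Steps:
$\left(16506 - 32525\right) + L{\left(-28,29 \right)} = \left(16506 - 32525\right) - 71 = -16019 - 71 = -16090$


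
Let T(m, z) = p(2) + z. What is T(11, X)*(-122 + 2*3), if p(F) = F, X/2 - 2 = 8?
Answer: -2552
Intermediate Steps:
X = 20 (X = 4 + 2*8 = 4 + 16 = 20)
T(m, z) = 2 + z
T(11, X)*(-122 + 2*3) = (2 + 20)*(-122 + 2*3) = 22*(-122 + 6) = 22*(-116) = -2552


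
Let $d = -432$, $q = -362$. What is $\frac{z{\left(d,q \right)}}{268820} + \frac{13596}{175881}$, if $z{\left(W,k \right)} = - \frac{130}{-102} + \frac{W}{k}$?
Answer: $\frac{11247391249127}{145481576702340} \approx 0.077311$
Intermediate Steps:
$z{\left(W,k \right)} = \frac{65}{51} + \frac{W}{k}$ ($z{\left(W,k \right)} = \left(-130\right) \left(- \frac{1}{102}\right) + \frac{W}{k} = \frac{65}{51} + \frac{W}{k}$)
$\frac{z{\left(d,q \right)}}{268820} + \frac{13596}{175881} = \frac{\frac{65}{51} - \frac{432}{-362}}{268820} + \frac{13596}{175881} = \left(\frac{65}{51} - - \frac{216}{181}\right) \frac{1}{268820} + 13596 \cdot \frac{1}{175881} = \left(\frac{65}{51} + \frac{216}{181}\right) \frac{1}{268820} + \frac{4532}{58627} = \frac{22781}{9231} \cdot \frac{1}{268820} + \frac{4532}{58627} = \frac{22781}{2481477420} + \frac{4532}{58627} = \frac{11247391249127}{145481576702340}$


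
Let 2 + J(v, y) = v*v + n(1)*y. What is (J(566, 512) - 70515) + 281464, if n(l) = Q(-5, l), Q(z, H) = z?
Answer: 528743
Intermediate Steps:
n(l) = -5
J(v, y) = -2 + v**2 - 5*y (J(v, y) = -2 + (v*v - 5*y) = -2 + (v**2 - 5*y) = -2 + v**2 - 5*y)
(J(566, 512) - 70515) + 281464 = ((-2 + 566**2 - 5*512) - 70515) + 281464 = ((-2 + 320356 - 2560) - 70515) + 281464 = (317794 - 70515) + 281464 = 247279 + 281464 = 528743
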